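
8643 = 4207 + 4436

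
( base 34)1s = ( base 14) 46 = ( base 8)76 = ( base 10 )62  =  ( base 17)3b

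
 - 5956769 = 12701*(-469)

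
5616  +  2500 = 8116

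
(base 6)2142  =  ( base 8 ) 756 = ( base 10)494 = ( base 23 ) lb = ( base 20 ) 14E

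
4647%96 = 39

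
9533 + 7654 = 17187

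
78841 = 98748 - 19907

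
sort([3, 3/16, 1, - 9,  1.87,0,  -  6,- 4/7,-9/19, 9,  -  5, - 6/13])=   [- 9 , - 6,-5,  -  4/7 ,  -  9/19,-6/13, 0, 3/16, 1, 1.87, 3, 9 ] 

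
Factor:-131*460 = -60260 = - 2^2*5^1*23^1*131^1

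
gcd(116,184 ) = 4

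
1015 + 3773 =4788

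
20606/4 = 10303/2 = 5151.50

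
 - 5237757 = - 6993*749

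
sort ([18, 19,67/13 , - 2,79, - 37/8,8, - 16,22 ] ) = [  -  16,-37/8,  -  2,67/13,8,18,19,22,79]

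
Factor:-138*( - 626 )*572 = 2^4 * 3^1*11^1 * 13^1*23^1 * 313^1 = 49413936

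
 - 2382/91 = - 2382/91=- 26.18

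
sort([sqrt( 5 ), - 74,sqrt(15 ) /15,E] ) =[ - 74,sqrt(15) /15,  sqrt( 5 ),E] 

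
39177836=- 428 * (-91537) 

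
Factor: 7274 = 2^1 * 3637^1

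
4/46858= 2/23429 = 0.00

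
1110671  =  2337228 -1226557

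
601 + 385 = 986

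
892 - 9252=  -  8360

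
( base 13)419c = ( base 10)9086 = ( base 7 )35330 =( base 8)21576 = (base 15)2A5B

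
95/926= 95/926 = 0.10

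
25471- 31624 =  - 6153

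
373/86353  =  373/86353 = 0.00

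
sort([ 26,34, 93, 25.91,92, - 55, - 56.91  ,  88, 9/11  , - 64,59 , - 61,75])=[ - 64,-61, - 56.91, - 55,9/11,25.91,26,34,59,75,88,92,93] 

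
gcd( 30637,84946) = 1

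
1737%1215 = 522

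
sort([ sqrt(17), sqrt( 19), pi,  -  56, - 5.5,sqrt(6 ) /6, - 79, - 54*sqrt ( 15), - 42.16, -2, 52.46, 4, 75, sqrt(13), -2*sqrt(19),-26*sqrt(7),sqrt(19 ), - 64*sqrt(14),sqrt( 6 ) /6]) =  [ - 64 * sqrt ( 14),- 54 * sqrt(15),  -  79, - 26*sqrt( 7), - 56,-42.16,-2*sqrt(19), - 5.5, - 2,sqrt(6 )/6,sqrt ( 6)/6 , pi,sqrt(13),4 , sqrt(17),sqrt(19 ),sqrt(19 ),52.46 , 75]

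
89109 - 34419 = 54690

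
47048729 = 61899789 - 14851060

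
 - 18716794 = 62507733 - 81224527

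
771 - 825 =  - 54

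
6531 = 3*2177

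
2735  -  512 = 2223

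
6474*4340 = 28097160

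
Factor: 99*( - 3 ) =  - 3^3*11^1 =- 297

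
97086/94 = 48543/47  =  1032.83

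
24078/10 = 12039/5 = 2407.80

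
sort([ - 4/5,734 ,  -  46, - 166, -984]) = [  -  984, - 166, - 46, - 4/5,734]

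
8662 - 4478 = 4184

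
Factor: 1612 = 2^2*13^1*31^1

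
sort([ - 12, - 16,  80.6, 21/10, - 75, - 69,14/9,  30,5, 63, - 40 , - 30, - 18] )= [ - 75,- 69,-40, - 30, -18, - 16, - 12,14/9, 21/10,  5,  30,63,80.6] 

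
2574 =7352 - 4778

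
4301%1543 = 1215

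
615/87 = 7 + 2/29= 7.07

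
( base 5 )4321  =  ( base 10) 586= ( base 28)kq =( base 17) 208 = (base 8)1112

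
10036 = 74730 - 64694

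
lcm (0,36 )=0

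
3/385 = 3/385 = 0.01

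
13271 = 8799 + 4472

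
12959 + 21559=34518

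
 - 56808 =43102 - 99910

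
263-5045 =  - 4782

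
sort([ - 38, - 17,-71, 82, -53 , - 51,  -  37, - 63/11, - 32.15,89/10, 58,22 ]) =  [  -  71, - 53,-51, - 38, - 37, - 32.15, - 17,  -  63/11,89/10, 22,58, 82] 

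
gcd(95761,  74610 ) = 1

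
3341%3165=176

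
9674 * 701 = 6781474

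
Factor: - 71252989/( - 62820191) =7^( - 1)*37^( - 1)*59^ ( - 1)*269^1*4111^( - 1 )*264881^1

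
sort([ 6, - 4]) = [  -  4,6]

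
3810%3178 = 632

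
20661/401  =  20661/401 = 51.52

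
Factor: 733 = 733^1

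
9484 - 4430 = 5054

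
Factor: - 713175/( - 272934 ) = 925/354 = 2^( - 1)*3^( - 1)*5^2*37^1*59^( - 1) 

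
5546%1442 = 1220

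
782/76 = 391/38= 10.29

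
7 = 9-2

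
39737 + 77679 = 117416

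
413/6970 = 413/6970 = 0.06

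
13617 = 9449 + 4168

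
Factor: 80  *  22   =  1760 = 2^5*5^1*11^1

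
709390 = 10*70939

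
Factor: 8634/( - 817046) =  - 3^1*29^( - 1)*1439^1*14087^( - 1) =- 4317/408523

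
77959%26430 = 25099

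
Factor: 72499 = 7^1 * 10357^1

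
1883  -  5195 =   -  3312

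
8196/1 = 8196 = 8196.00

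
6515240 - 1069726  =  5445514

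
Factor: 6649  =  61^1*109^1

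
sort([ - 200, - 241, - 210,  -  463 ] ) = [ - 463, -241, - 210, -200]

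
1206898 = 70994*17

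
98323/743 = 132+247/743 = 132.33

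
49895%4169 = 4036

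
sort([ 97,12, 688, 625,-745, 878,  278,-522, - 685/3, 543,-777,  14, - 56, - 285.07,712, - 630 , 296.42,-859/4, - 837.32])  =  [ - 837.32  , - 777, - 745, - 630, - 522, - 285.07, - 685/3,-859/4, - 56,12,14,97 , 278,296.42,543 , 625,688,712,878] 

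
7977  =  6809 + 1168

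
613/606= 1 + 7/606 = 1.01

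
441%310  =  131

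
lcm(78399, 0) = 0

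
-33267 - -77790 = 44523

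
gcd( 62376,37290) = 678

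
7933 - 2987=4946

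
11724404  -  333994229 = -322269825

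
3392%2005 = 1387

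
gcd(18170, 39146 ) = 46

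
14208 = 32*444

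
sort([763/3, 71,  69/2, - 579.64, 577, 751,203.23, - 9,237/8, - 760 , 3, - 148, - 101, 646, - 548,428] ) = [ - 760,  -  579.64, - 548, - 148, - 101, - 9, 3, 237/8,69/2,  71,  203.23, 763/3, 428, 577,  646, 751 ] 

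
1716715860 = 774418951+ 942296909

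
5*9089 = 45445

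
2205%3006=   2205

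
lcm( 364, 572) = 4004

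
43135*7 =301945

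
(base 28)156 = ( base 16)3A2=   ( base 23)1HA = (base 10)930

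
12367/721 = 17 + 110/721 = 17.15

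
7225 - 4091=3134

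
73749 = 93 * 793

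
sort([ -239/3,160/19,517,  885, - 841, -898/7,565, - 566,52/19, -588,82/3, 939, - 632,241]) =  [ - 841, - 632, -588, - 566,-898/7,  -  239/3,52/19 , 160/19,82/3,241,517, 565,885,939 ] 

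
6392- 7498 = - 1106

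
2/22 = 1/11=0.09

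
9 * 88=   792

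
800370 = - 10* ( - 80037)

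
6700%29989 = 6700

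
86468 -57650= 28818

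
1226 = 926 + 300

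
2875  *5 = 14375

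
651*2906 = 1891806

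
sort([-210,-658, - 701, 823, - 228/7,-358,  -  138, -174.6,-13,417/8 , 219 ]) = [-701,-658, - 358, - 210, - 174.6, - 138, - 228/7,  -  13,417/8,219,823]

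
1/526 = 1/526=0.00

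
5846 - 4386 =1460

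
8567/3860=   8567/3860 = 2.22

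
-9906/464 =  - 22 + 151/232 = -21.35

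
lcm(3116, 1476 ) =28044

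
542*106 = 57452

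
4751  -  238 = 4513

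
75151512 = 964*77958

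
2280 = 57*40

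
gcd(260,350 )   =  10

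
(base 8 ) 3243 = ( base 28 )24j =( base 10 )1699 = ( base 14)895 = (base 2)11010100011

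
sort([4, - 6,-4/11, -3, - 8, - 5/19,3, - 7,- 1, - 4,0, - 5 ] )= [-8,-7,  -  6, -5,-4,-3,- 1, - 4/11, - 5/19,0,3,4] 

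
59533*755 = 44947415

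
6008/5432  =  751/679 = 1.11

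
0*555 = 0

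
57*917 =52269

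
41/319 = 41/319 = 0.13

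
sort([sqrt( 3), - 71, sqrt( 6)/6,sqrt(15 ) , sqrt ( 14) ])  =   [-71 , sqrt( 6)/6, sqrt ( 3 ),sqrt( 14),sqrt( 15) ]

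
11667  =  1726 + 9941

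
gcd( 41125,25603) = 1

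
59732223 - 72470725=-12738502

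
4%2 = 0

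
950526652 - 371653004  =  578873648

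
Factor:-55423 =-19^1*  2917^1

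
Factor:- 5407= - 5407^1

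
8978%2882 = 332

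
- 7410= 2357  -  9767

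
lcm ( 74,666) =666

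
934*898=838732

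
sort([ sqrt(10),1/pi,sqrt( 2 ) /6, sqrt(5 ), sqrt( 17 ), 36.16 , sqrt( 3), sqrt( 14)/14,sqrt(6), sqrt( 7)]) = [ sqrt( 2) /6, sqrt( 14)/14,1/pi, sqrt( 3 ),  sqrt( 5),sqrt (6), sqrt( 7 ), sqrt( 10 ), sqrt( 17 ), 36.16 ]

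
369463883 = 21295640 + 348168243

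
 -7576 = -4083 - 3493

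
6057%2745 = 567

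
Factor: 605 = 5^1*11^2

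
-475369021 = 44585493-519954514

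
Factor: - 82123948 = - 2^2*20530987^1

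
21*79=1659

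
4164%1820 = 524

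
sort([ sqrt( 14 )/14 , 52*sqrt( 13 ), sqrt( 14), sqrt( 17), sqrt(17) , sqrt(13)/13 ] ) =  [ sqrt( 14 ) /14 , sqrt( 13) /13,sqrt( 14 ),  sqrt( 17 ) , sqrt(17),52*sqrt( 13 ) ] 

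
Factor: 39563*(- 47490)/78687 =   -  626282290/26229 = - 2^1*3^( - 1)*5^1*7^( - 1)*1249^ ( - 1 )*1583^1* 39563^1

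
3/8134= 3/8134 = 0.00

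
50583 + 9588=60171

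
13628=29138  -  15510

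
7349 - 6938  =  411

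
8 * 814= 6512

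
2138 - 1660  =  478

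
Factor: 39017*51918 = 2025684606= 2^1  *3^1*11^1* 17^1*509^1*3547^1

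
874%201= 70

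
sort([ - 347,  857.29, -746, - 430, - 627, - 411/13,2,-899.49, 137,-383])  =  [- 899.49, - 746, - 627, -430,  -  383, - 347, - 411/13, 2, 137, 857.29 ] 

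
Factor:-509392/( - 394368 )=31/24 =2^ ( - 3 ) * 3^( - 1)*31^1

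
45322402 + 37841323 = 83163725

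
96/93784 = 12/11723=0.00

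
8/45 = 8/45 = 0.18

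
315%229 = 86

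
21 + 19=40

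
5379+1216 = 6595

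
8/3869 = 8/3869 = 0.00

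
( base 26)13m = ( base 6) 3332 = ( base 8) 1410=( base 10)776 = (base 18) 272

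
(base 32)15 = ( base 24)1d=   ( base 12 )31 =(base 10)37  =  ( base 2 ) 100101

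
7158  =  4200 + 2958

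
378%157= 64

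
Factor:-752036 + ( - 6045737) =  - 6797773= -17^1*31^1*12899^1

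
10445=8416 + 2029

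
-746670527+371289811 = -375380716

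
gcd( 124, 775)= 31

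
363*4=1452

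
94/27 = 94/27=3.48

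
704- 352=352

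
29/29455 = 29/29455 = 0.00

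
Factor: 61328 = 2^4*3833^1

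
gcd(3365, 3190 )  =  5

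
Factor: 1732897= 71^1*24407^1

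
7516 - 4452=3064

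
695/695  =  1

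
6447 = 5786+661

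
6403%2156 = 2091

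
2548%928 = 692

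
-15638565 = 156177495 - 171816060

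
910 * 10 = 9100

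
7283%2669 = 1945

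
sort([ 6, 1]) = [ 1,6]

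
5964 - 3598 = 2366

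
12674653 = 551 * 23003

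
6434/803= 6434/803 = 8.01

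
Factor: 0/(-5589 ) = 0^1 = 0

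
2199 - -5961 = 8160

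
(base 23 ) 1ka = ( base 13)5BB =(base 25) 1EO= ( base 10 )999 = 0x3E7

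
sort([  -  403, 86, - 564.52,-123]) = [ - 564.52, - 403,-123 , 86]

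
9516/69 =137 + 21/23 = 137.91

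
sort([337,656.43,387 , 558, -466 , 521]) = [-466, 337 , 387, 521, 558,656.43 ] 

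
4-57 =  -53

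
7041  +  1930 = 8971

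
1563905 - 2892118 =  - 1328213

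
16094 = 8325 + 7769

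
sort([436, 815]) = [ 436, 815]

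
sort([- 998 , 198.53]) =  [-998, 198.53]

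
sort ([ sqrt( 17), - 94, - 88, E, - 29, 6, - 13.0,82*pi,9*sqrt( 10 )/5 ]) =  [ - 94, - 88  ,  -  29, - 13.0,E  ,  sqrt( 17 ), 9*sqrt(10)/5,6,82*pi ]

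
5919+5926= 11845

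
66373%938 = 713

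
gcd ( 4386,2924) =1462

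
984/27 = 36 + 4/9 = 36.44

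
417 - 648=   -  231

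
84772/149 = 568 + 140/149=568.94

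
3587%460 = 367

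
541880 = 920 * 589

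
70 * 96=6720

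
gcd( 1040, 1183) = 13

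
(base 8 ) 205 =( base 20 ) 6D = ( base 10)133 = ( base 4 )2011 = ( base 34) 3v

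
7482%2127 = 1101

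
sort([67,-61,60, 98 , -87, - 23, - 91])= [- 91 , - 87, -61,-23, 60, 67, 98 ]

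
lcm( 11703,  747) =35109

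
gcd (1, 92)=1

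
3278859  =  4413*743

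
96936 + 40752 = 137688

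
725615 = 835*869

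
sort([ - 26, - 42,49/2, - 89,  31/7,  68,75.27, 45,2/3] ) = [ - 89, - 42,-26, 2/3,31/7, 49/2,45,68,75.27]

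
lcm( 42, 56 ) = 168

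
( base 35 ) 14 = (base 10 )39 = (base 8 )47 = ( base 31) 18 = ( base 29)1a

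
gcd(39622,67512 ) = 2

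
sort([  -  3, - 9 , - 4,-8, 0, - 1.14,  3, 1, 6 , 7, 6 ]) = [ -9, - 8,-4, - 3, -1.14,0, 1 , 3, 6, 6,  7 ] 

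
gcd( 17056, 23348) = 52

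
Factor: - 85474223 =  - 29^1 *31^2*3067^1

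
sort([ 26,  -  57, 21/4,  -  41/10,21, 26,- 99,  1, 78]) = [  -  99, - 57, - 41/10, 1, 21/4,21, 26, 26, 78]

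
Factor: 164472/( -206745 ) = -2^3 * 5^( - 1)*89^1*179^( - 1) = -712/895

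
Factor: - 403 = -13^1*31^1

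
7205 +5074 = 12279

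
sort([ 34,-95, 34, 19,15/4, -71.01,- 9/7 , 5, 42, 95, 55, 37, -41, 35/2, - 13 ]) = [ - 95, - 71.01,  -  41, -13, - 9/7 , 15/4, 5,  35/2 , 19,34,34,37, 42,55, 95 ]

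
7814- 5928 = 1886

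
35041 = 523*67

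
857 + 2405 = 3262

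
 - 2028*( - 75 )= 152100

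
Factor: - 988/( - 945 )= 2^2*3^ ( - 3 )*5^(-1 )*7^(- 1)*13^1*19^1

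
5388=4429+959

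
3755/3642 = 3755/3642 = 1.03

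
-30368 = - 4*7592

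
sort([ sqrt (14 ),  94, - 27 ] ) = [ - 27, sqrt( 14),  94]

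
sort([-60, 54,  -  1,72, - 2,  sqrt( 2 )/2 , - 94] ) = [ - 94,- 60,-2, - 1, sqrt(2)/2 , 54 , 72 ]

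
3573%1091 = 300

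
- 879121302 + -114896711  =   - 994018013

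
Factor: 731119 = 17^1*29^1*1483^1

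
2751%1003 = 745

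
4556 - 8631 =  - 4075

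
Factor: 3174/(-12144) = -2^( - 3) * 11^ ( - 1)*23^1 = - 23/88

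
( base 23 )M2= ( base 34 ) EW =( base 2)111111100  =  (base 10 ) 508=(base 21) 134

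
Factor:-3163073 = - 97^1 * 32609^1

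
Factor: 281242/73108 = 377/98 = 2^(-1 )*7^( - 2 )*13^1* 29^1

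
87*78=6786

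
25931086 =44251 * 586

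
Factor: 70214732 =2^2*7^1*227^1*11047^1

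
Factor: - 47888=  - 2^4*41^1*73^1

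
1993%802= 389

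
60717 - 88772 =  - 28055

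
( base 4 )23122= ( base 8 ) 1332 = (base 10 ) 730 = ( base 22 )1B4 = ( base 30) oa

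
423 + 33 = 456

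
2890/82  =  1445/41= 35.24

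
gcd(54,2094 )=6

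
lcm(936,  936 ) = 936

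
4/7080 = 1/1770 = 0.00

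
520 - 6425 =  - 5905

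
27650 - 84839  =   - 57189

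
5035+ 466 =5501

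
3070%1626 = 1444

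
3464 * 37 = 128168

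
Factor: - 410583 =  - 3^1*136861^1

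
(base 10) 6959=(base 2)1101100101111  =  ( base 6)52115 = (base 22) e87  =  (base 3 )100112202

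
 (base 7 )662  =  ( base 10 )338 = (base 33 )a8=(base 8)522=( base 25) DD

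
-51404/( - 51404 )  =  1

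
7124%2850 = 1424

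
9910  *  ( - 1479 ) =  -14656890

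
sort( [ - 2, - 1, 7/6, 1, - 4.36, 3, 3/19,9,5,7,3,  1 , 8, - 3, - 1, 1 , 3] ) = [-4.36 , - 3, - 2, - 1, - 1,3/19,1, 1, 1,7/6,3,3 , 3,5,7,8, 9 ] 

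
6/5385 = 2/1795 = 0.00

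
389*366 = 142374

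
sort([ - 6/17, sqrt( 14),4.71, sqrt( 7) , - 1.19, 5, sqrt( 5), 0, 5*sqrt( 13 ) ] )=[ - 1.19, - 6/17,0, sqrt( 5), sqrt( 7), sqrt( 14), 4.71,5,5*sqrt(13) ]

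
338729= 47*7207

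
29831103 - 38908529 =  - 9077426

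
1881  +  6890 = 8771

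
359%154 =51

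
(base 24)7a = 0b10110010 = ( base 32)5i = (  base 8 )262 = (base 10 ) 178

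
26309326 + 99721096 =126030422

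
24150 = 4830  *5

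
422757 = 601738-178981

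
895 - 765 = 130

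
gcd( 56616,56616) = 56616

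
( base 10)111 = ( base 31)3i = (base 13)87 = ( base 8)157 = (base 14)7d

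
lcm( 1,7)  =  7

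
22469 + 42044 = 64513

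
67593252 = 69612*971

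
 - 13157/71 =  - 13157/71 = - 185.31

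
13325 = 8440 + 4885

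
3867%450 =267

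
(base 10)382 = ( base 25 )F7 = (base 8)576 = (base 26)ei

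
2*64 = 128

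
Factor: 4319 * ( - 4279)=  -  18481001 = - 7^1*11^1*389^1*617^1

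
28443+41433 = 69876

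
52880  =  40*1322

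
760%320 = 120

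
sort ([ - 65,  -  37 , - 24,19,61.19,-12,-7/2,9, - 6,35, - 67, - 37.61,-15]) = [ - 67, - 65, - 37.61, - 37, - 24, - 15, - 12, - 6, - 7/2, 9,  19,35,61.19 ]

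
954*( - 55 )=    - 52470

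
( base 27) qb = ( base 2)1011001001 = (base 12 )4B5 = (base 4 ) 23021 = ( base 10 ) 713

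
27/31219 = 27/31219=   0.00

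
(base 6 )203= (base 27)2L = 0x4b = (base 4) 1023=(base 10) 75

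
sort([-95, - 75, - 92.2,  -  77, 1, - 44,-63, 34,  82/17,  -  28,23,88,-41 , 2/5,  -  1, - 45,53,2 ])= [ - 95, - 92.2, - 77 , - 75, - 63,  -  45, -44, - 41,  -  28,- 1,2/5, 1,2, 82/17, 23,34,53,88 ] 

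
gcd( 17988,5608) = 4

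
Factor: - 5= -5^1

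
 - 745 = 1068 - 1813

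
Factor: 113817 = 3^1 *11^1*3449^1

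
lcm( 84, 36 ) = 252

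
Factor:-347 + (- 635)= - 2^1*491^1  =  -982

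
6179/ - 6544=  - 6179/6544 = - 0.94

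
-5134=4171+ - 9305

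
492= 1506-1014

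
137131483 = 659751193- 522619710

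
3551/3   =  3551/3  =  1183.67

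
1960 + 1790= 3750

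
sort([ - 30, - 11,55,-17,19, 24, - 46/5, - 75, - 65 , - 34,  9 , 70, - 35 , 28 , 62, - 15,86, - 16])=[ - 75, - 65, - 35, - 34 , - 30, - 17, - 16, - 15, - 11, - 46/5,9,19 , 24,28 , 55, 62, 70,86]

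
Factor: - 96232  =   - 2^3*23^1*523^1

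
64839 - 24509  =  40330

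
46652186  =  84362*553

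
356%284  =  72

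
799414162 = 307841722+491572440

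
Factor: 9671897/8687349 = 3^(-2) * 11^( - 1)* 89^1*109^1*997^1*87751^( - 1 )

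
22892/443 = 51  +  299/443 = 51.67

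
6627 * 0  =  0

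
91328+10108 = 101436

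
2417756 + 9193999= 11611755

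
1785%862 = 61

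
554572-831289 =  - 276717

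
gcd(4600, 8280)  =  920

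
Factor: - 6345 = -3^3 * 5^1*47^1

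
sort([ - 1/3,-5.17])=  [ - 5.17,-1/3] 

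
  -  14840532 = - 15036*987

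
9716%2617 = 1865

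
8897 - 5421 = 3476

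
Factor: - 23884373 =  - 23^1 * 409^1*2539^1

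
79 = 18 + 61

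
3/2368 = 3/2368 = 0.00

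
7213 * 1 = 7213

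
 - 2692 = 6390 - 9082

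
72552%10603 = 8934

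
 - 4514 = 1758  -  6272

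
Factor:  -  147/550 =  - 2^( - 1 )*3^1*5^( -2) * 7^2 * 11^( - 1 ) 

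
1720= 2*860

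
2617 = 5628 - 3011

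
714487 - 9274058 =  - 8559571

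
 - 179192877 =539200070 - 718392947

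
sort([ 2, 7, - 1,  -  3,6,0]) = [-3,-1, 0, 2, 6,7 ] 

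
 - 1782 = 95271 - 97053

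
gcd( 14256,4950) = 198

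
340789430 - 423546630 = - 82757200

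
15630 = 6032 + 9598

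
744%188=180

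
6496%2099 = 199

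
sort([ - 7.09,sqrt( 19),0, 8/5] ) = [ - 7.09 , 0, 8/5,sqrt(19 )]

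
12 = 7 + 5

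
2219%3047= 2219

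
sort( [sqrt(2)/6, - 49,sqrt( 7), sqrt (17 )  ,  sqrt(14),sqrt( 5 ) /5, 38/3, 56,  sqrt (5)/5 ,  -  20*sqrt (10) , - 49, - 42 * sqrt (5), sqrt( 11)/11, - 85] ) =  [ - 42*sqrt (5 ), - 85, - 20 * sqrt( 10), - 49,- 49 , sqrt( 2 )/6, sqrt( 11 )/11, sqrt( 5)/5,sqrt ( 5 )/5,sqrt(7 ), sqrt(14),sqrt( 17), 38/3, 56 ] 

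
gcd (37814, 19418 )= 1022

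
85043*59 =5017537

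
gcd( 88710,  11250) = 30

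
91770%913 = 470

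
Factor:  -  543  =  -3^1*181^1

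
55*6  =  330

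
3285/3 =1095 = 1095.00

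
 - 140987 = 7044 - 148031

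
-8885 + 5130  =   - 3755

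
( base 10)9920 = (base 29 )bn2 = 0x26c0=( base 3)111121102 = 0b10011011000000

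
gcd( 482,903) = 1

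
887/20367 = 887/20367 = 0.04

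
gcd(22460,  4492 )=4492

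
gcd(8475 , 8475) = 8475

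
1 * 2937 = 2937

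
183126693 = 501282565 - 318155872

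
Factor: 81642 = 2^1*3^1*11^1 *1237^1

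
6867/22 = 6867/22 = 312.14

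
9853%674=417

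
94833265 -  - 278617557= 373450822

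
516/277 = 1+239/277 = 1.86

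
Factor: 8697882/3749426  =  4348941/1874713 = 3^1*  61^( - 1 )*73^( - 1)*421^( - 1)*1449647^1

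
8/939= 8/939 = 0.01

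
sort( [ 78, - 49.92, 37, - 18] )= [ - 49.92,-18, 37, 78]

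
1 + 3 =4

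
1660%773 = 114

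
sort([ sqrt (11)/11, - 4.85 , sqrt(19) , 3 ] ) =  [ - 4.85, sqrt(11)/11,3, sqrt(19)]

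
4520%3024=1496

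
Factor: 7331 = 7331^1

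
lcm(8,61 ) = 488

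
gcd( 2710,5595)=5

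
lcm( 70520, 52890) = 211560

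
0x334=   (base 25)17k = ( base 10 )820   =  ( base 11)686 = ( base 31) qe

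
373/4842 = 373/4842 = 0.08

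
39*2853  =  111267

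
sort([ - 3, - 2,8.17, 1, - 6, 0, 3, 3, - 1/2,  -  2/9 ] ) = [ - 6, - 3, - 2, - 1/2, - 2/9,0 , 1,3,3, 8.17 ]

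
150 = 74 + 76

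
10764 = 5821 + 4943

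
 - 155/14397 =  - 155/14397= - 0.01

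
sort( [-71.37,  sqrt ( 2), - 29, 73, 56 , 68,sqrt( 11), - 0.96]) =[- 71.37, - 29,- 0.96, sqrt(2),sqrt( 11), 56, 68, 73]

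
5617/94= 5617/94= 59.76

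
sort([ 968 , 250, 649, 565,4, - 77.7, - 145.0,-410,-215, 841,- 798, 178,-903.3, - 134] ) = [ -903.3, - 798, - 410, - 215, - 145.0 , - 134, - 77.7, 4,178, 250, 565, 649, 841,968]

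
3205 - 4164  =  -959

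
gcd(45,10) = 5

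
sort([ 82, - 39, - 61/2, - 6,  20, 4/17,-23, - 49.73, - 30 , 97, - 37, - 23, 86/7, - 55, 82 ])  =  [ - 55 , - 49.73, - 39, - 37, - 61/2, - 30,-23, - 23 , - 6, 4/17,86/7,  20, 82,82 , 97] 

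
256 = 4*64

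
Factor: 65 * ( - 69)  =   - 3^1*5^1*13^1*23^1 = -4485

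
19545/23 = 849  +  18/23 = 849.78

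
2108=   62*34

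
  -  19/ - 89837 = 19/89837=0.00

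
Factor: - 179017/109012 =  -2^(-2)*29^1*6173^1 * 27253^( - 1)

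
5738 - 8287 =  - 2549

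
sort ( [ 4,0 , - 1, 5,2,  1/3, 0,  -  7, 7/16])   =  [-7,- 1,0,0 , 1/3, 7/16,2, 4,5 ]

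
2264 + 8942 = 11206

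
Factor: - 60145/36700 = - 2^( - 2 )*5^( - 1)*23^1*367^( - 1 )  *  523^1 = - 12029/7340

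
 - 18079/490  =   - 18079/490 = - 36.90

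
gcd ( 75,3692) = 1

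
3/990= 1/330 =0.00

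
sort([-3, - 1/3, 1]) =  [ - 3,- 1/3, 1] 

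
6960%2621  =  1718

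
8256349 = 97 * 85117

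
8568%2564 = 876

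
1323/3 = 441 = 441.00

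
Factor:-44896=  - 2^5*23^1 * 61^1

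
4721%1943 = 835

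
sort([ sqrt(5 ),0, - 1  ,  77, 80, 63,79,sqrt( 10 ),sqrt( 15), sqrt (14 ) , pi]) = [ - 1 , 0,sqrt( 5 ), pi,sqrt(10), sqrt(14),  sqrt(15 ),63,77,79, 80]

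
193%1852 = 193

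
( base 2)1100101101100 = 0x196C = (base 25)aa8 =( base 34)5le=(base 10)6508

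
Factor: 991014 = 2^1*3^1 * 331^1* 499^1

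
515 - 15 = 500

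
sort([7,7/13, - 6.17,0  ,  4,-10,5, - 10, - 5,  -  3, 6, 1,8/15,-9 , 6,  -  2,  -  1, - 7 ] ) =[ - 10, - 10,  -  9,-7, - 6.17, - 5,- 3, - 2,-1, 0,8/15,7/13, 1,  4, 5,6, 6,  7 ] 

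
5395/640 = 1079/128 = 8.43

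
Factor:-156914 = -2^1*67^1*1171^1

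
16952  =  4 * 4238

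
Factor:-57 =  - 3^1*19^1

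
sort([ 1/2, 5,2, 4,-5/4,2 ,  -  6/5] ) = [  -  5/4, - 6/5,1/2,2,2,4, 5]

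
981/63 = 109/7=15.57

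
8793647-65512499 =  -56718852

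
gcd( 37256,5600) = 8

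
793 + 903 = 1696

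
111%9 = 3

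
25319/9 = 2813 + 2/9 = 2813.22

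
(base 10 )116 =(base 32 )3K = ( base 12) 98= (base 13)8C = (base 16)74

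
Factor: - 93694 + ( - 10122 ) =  - 2^3 * 19^1*683^1 = - 103816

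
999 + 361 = 1360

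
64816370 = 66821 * 970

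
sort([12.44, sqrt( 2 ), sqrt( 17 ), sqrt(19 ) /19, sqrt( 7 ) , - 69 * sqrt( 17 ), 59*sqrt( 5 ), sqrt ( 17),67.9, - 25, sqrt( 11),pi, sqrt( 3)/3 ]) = [ - 69*sqrt( 17),-25, sqrt( 19) /19,  sqrt( 3) /3, sqrt( 2 ), sqrt(7 ), pi,sqrt( 11),sqrt( 17 ), sqrt(17),12.44, 67.9,59*sqrt(5 )]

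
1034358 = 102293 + 932065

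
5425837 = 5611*967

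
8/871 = 8/871 =0.01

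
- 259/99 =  - 259/99  =  - 2.62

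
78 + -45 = 33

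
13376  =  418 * 32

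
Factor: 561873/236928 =187291/78976 = 2^(-7 )*13^1*617^( - 1 )*14407^1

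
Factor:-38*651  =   - 24738 = - 2^1*3^1*7^1*19^1 * 31^1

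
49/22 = 2 +5/22 =2.23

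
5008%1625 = 133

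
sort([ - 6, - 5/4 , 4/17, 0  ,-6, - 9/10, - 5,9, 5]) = [-6,-6,-5, - 5/4, - 9/10,  0 , 4/17,  5, 9]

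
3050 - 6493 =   -  3443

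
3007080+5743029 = 8750109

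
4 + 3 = 7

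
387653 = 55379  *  7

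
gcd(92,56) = 4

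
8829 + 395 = 9224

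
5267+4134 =9401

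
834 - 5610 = -4776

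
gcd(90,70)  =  10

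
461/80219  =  461/80219 = 0.01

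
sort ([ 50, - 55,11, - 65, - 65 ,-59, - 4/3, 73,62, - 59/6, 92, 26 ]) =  [ - 65  , - 65, - 59, - 55, - 59/6,-4/3, 11 , 26, 50, 62, 73,92 ]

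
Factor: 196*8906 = 2^3*7^2 *61^1*73^1 = 1745576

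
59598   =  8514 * 7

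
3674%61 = 14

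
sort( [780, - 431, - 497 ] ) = [ - 497, - 431, 780 ]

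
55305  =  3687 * 15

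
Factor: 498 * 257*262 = 33532332 = 2^2 * 3^1*83^1*131^1*  257^1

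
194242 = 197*986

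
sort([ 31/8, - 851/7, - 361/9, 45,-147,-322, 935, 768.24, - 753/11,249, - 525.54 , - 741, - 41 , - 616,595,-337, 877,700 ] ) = [ - 741,-616, - 525.54 ,-337, - 322, - 147, - 851/7, - 753/11, - 41, - 361/9, 31/8, 45, 249, 595, 700, 768.24 , 877, 935]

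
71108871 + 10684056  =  81792927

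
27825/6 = 9275/2 = 4637.50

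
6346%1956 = 478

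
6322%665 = 337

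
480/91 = 5 + 25/91 = 5.27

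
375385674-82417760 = 292967914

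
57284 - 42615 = 14669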